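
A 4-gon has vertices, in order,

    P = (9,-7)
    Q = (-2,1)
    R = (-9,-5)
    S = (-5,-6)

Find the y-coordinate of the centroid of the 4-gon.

Apply the shoelace formula. First the cross-terms c_i = x_i·y_{i+1} − x_{i+1}·y_i:
  -5, 19, 29, 89  ⇒  2A = 132, A = 66.
Then Σ (y_i + y_{i+1})·c_i = -1522, so ȳ = -1522 / (6·66) = -761/198.

-761/198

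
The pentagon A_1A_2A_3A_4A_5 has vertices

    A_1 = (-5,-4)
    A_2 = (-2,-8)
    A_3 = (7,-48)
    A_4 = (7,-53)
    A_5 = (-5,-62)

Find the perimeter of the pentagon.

|A_1A_2| = √((3)² + (-4)²) = √25 = 5
|A_2A_3| = √((9)² + (-40)²) = √1681 = 41
|A_3A_4| = √((0)² + (-5)²) = √25 = 5
|A_4A_5| = √((-12)² + (-9)²) = √225 = 15
|A_5A_1| = √((0)² + (58)²) = √3364 = 58
Perimeter = 5 + 41 + 5 + 15 + 58 = 124.

124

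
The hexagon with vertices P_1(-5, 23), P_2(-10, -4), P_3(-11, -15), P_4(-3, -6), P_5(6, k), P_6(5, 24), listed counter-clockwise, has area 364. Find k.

Write out the shoelace sum; only the two edges meeting at P_5 involve k:
2·Area = [((-3)·k − 6·(-6)) + (6·24 − 5·k)] + 612
       = -8·k + 792 = 728
⇒ k = 8.

8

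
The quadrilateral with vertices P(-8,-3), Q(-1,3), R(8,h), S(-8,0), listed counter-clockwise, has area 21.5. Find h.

Write out the shoelace sum; only the two edges meeting at R involve h:
2·Area = [((-1)·h − 8·3) + (8·0 − (-8)·h)] + -3
       = 7·h + -27 = 43
⇒ h = 10.

10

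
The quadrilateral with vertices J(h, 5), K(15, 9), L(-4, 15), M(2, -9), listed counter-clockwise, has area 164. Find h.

Write out the shoelace sum; only the two edges meeting at J involve h:
2·Area = [(2·5 − h·(-9)) + (h·9 − 15·5)] + 267
       = 18·h + 202 = 328
⇒ h = 7.

7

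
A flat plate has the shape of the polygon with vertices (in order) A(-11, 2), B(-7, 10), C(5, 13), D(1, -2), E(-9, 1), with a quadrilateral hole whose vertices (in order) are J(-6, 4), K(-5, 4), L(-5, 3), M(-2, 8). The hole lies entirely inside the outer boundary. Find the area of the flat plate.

138.5

Outer boundary:
Σ = (-96) + (-141) + (-23) + (-17) + (-7) = -284
Area = |Σ|/2 = 142.
Hole:
Σ = (-4) + (5) + (-34) + (40) = 7
Area = |Σ|/2 = 3.5.
Net area = 142 − 3.5 = 138.5.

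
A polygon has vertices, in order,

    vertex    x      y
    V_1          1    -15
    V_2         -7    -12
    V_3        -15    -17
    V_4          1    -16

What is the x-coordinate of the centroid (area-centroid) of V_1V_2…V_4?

Apply the shoelace formula. First the cross-terms c_i = x_i·y_{i+1} − x_{i+1}·y_i:
  -117, -61, 257, 1  ⇒  2A = 80, A = 40.
Then Σ (x_i + x_{i+1})·c_i = -1552, so x̄ = -1552 / (6·40) = -97/15.

-97/15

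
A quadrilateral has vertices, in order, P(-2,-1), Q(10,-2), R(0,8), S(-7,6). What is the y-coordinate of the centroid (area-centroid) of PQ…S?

Apply the shoelace formula. First the cross-terms c_i = x_i·y_{i+1} − x_{i+1}·y_i:
  14, 80, 56, 19  ⇒  2A = 169, A = 84.5.
Then Σ (y_i + y_{i+1})·c_i = 1317, so ȳ = 1317 / (6·84.5) = 439/169.

439/169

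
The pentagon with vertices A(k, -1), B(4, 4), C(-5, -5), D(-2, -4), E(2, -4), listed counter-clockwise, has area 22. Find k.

2

Write out the shoelace sum; only the two edges meeting at A involve k:
2·Area = [(2·(-1) − k·(-4)) + (k·4 − 4·(-1))] + 26
       = 8·k + 28 = 44
⇒ k = 2.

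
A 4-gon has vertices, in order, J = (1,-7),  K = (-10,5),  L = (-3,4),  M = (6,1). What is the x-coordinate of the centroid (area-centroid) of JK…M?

-1.1

Apply Gauss's area formula. First the cross-terms c_i = x_i·y_{i+1} − x_{i+1}·y_i:
  -65, -25, -27, -43  ⇒  2A = -160, A = -80.
Then Σ (x_i + x_{i+1})·c_i = 528, so x̄ = 528 / (6·(-80)) = -1.1.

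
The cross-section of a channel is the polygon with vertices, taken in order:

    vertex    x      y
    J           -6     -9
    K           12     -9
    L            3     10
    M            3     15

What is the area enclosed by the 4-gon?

193.5

Apply the shoelace formula: 2A = Σ (x_i·y_{i+1} − x_{i+1}·y_i), indices taken mod 4.
J→K: (-6)(-9) − (12)(-9) = 162
K→L: (12)(10) − (3)(-9) = 147
L→M: (3)(15) − (3)(10) = 15
M→J: (3)(-9) − (-6)(15) = 63
Σ = 387
Area = |Σ|/2 = 193.5.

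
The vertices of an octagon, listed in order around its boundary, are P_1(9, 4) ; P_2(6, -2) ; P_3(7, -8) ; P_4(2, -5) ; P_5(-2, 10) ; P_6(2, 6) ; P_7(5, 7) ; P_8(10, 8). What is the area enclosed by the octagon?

97.5

Cross-terms: -42, -34, -19, 10, -32, -16, -30, -32  ⇒  Σ = -195
Area = |Σ|/2 = 97.5.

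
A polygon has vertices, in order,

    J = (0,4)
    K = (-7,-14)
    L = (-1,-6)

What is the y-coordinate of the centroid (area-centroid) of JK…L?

-16/3

Apply Gauss's area formula. First the cross-terms c_i = x_i·y_{i+1} − x_{i+1}·y_i:
  28, 28, -4  ⇒  2A = 52, A = 26.
Then Σ (y_i + y_{i+1})·c_i = -832, so ȳ = -832 / (6·26) = -16/3.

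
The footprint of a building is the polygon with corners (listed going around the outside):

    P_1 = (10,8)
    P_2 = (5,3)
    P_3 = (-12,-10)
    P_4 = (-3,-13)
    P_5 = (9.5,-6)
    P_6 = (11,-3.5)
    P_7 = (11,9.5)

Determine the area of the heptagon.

206.125

Σ = (-10) + (-14) + (126) + (141.5) + (32.75) + (143) + (-7) = 412.25
Area = |Σ|/2 = 206.125.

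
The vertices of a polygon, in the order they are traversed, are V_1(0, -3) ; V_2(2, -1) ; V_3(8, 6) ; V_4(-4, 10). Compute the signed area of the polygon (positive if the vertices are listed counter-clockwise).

71

Cross-terms: 6, 20, 104, 12  ⇒  Σ = 142
Signed area = Σ/2 = 71 (positive ⇒ counter-clockwise traversal).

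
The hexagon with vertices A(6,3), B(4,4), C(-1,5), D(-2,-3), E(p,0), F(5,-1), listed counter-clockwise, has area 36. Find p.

1

The doubled signed area Σ (x_i y_{i+1} − x_{i+1} y_i) is linear in p.
With p=0 it equals 70; the coefficient of p is 2 (from the two edges through E).
So 2·p + 70 = 2·36 = 72 ⇒ p = 1.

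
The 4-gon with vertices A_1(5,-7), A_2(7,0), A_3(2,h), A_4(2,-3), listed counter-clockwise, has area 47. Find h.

The doubled signed area Σ (x_i y_{i+1} − x_{i+1} y_i) is linear in h.
With h=0 it equals 44; the coefficient of h is 5 (from the two edges through A_3).
So 5·h + 44 = 2·47 = 94 ⇒ h = 10.

10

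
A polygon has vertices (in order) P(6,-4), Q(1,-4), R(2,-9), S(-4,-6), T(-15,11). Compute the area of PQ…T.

104.5

Apply the shoelace formula: 2A = Σ (x_i·y_{i+1} − x_{i+1}·y_i), indices taken mod 5.
P→Q: (6)(-4) − (1)(-4) = -20
Q→R: (1)(-9) − (2)(-4) = -1
R→S: (2)(-6) − (-4)(-9) = -48
S→T: (-4)(11) − (-15)(-6) = -134
T→P: (-15)(-4) − (6)(11) = -6
Σ = -209
Area = |Σ|/2 = 104.5.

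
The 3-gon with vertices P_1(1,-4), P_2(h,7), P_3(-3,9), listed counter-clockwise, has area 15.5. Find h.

Write out the shoelace sum; only the two edges meeting at P_2 involve h:
2·Area = [(1·7 − h·(-4)) + (h·9 − (-3)·7)] + 3
       = 13·h + 31 = 31
⇒ h = 0.

0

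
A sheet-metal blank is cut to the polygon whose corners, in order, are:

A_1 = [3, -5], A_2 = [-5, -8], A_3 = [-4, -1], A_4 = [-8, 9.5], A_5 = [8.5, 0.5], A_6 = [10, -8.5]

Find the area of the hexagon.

154.25

A_1→A_2: (3)(-8) − (-5)(-5) = -49
A_2→A_3: (-5)(-1) − (-4)(-8) = -27
A_3→A_4: (-4)(9.5) − (-8)(-1) = -46
A_4→A_5: (-8)(0.5) − (8.5)(9.5) = -84.75
A_5→A_6: (8.5)(-8.5) − (10)(0.5) = -77.25
A_6→A_1: (10)(-5) − (3)(-8.5) = -24.5
Σ = -308.5
Area = |Σ|/2 = 154.25.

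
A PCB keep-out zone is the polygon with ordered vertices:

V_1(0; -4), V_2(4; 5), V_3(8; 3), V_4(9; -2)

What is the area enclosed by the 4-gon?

45.5

Apply the shoelace (surveyor's) formula: 2A = Σ (x_i·y_{i+1} − x_{i+1}·y_i), indices taken mod 4.
Cross-terms: 16, -28, -43, -36  ⇒  Σ = -91
Area = |Σ|/2 = 45.5.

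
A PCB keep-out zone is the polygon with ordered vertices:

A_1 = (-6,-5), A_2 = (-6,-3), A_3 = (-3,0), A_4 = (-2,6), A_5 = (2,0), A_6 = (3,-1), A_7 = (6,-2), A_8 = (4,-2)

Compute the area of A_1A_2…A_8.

Apply the shoelace (surveyor's) formula: 2A = Σ (x_i·y_{i+1} − x_{i+1}·y_i), indices taken mod 8.
Σ = (-12) + (-9) + (-18) + (-12) + (-2) + (0) + (-4) + (-32) = -89
Area = |Σ|/2 = 44.5.

44.5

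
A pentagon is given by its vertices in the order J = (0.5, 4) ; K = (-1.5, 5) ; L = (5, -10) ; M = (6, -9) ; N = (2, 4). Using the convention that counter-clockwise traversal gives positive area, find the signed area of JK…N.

30.75

J→K: (0.5)(5) − (-1.5)(4) = 8.5
K→L: (-1.5)(-10) − (5)(5) = -10
L→M: (5)(-9) − (6)(-10) = 15
M→N: (6)(4) − (2)(-9) = 42
N→J: (2)(4) − (0.5)(4) = 6
Σ = 61.5
Signed area = Σ/2 = 30.75 (positive ⇒ counter-clockwise traversal).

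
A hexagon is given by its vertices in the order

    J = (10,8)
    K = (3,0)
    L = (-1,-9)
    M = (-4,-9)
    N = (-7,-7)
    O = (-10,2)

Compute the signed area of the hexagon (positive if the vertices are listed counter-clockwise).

Σ = (-24) + (-27) + (-27) + (-35) + (-84) + (-100) = -297
Signed area = Σ/2 = -148.5 (negative ⇒ clockwise traversal).

-148.5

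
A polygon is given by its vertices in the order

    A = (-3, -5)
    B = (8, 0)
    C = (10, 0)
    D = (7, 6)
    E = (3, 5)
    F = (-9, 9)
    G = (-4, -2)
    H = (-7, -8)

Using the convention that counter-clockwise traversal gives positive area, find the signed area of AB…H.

136

Σ = (40) + (0) + (60) + (17) + (72) + (54) + (18) + (11) = 272
Signed area = Σ/2 = 136 (positive ⇒ counter-clockwise traversal).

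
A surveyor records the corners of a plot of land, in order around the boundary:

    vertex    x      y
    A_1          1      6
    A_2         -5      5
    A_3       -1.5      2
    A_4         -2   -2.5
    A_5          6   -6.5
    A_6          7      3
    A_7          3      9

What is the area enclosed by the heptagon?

97.375

Σ = (35) + (-2.5) + (7.75) + (28) + (63.5) + (54) + (9) = 194.75
Area = |Σ|/2 = 97.375.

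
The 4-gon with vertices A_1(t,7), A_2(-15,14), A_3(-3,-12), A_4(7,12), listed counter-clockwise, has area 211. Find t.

-1

The doubled signed area Σ (x_i y_{i+1} − x_{i+1} y_i) is linear in t.
With t=0 it equals 424; the coefficient of t is 2 (from the two edges through A_1).
So 2·t + 424 = 2·211 = 422 ⇒ t = -1.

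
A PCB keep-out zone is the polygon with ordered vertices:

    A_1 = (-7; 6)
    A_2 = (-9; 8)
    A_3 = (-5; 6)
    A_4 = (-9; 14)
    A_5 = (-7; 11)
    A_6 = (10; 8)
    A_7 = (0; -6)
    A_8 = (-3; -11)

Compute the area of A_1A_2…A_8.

Σ = (-2) + (-14) + (-16) + (-1) + (-166) + (-60) + (-18) + (-95) = -372
Area = |Σ|/2 = 186.

186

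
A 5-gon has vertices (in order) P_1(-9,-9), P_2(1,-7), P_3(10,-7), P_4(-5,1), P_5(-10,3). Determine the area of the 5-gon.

Apply the shoelace formula: 2A = Σ (x_i·y_{i+1} − x_{i+1}·y_i), indices taken mod 5.
Cross-terms: 72, 63, -25, -5, 117  ⇒  Σ = 222
Area = |Σ|/2 = 111.

111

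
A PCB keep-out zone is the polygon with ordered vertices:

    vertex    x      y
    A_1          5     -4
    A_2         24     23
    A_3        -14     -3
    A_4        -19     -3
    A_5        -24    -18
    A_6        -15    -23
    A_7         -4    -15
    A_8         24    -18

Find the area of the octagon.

778.5

Σ = (211) + (250) + (-15) + (270) + (282) + (133) + (432) + (-6) = 1557
Area = |Σ|/2 = 778.5.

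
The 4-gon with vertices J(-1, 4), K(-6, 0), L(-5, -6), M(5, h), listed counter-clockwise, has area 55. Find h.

The doubled signed area Σ (x_i y_{i+1} − x_{i+1} y_i) is linear in h.
With h=0 it equals 110; the coefficient of h is -4 (from the two edges through M).
So -4·h + 110 = 2·55 = 110 ⇒ h = 0.

0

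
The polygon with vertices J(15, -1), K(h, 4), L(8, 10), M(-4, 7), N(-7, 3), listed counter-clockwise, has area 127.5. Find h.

The doubled signed area Σ (x_i y_{i+1} − x_{i+1} y_i) is linear in h.
With h=0 it equals 123; the coefficient of h is 11 (from the two edges through K).
So 11·h + 123 = 2·127.5 = 255 ⇒ h = 12.

12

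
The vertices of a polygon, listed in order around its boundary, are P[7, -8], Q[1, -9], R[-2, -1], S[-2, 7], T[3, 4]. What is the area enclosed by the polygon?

P→Q: (7)(-9) − (1)(-8) = -55
Q→R: (1)(-1) − (-2)(-9) = -19
R→S: (-2)(7) − (-2)(-1) = -16
S→T: (-2)(4) − (3)(7) = -29
T→P: (3)(-8) − (7)(4) = -52
Σ = -171
Area = |Σ|/2 = 85.5.

85.5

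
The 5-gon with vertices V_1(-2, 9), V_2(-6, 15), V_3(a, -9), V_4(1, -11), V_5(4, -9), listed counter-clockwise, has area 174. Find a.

-8

Write out the shoelace sum; only the two edges meeting at V_3 involve a:
2·Area = [((-6)·(-9) − a·15) + (a·(-11) − 1·(-9))] + 77
       = -26·a + 140 = 348
⇒ a = -8.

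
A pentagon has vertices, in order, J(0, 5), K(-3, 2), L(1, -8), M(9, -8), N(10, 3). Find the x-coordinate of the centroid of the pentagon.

514/129

Apply the surveyor's formula. First the cross-terms c_i = x_i·y_{i+1} − x_{i+1}·y_i:
  15, 22, 64, 107, 50  ⇒  2A = 258, A = 129.
Then Σ (x_i + x_{i+1})·c_i = 3084, so x̄ = 3084 / (6·129) = 514/129.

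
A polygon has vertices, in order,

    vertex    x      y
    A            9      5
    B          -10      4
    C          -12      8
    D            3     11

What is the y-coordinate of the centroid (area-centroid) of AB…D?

Apply Gauss's area formula. First the cross-terms c_i = x_i·y_{i+1} − x_{i+1}·y_i:
  86, -32, -156, -84  ⇒  2A = -186, A = -93.
Then Σ (y_i + y_{i+1})·c_i = -3918, so ȳ = -3918 / (6·(-93)) = 653/93.

653/93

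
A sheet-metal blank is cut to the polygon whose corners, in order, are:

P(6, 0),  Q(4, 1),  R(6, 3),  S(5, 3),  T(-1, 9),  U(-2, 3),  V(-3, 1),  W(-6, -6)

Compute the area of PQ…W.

72.5

Apply the shoelace (surveyor's) formula: 2A = Σ (x_i·y_{i+1} − x_{i+1}·y_i), indices taken mod 8.
P→Q: (6)(1) − (4)(0) = 6
Q→R: (4)(3) − (6)(1) = 6
R→S: (6)(3) − (5)(3) = 3
S→T: (5)(9) − (-1)(3) = 48
T→U: (-1)(3) − (-2)(9) = 15
U→V: (-2)(1) − (-3)(3) = 7
V→W: (-3)(-6) − (-6)(1) = 24
W→P: (-6)(0) − (6)(-6) = 36
Σ = 145
Area = |Σ|/2 = 72.5.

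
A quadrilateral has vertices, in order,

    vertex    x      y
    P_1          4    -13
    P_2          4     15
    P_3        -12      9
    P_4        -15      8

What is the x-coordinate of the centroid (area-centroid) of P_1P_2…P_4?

Apply the shoelace (surveyor's) formula. First the cross-terms c_i = x_i·y_{i+1} − x_{i+1}·y_i:
  112, 216, 39, 163  ⇒  2A = 530, A = 265.
Then Σ (x_i + x_{i+1})·c_i = -3678, so x̄ = -3678 / (6·265) = -613/265.

-613/265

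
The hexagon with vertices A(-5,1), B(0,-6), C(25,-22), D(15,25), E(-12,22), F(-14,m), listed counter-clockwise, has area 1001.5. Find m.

8

Write out the shoelace sum; only the two edges meeting at F involve m:
2·Area = [((-12)·m − (-14)·22) + ((-14)·1 − (-5)·m)] + 1765
       = -7·m + 2059 = 2003
⇒ m = 8.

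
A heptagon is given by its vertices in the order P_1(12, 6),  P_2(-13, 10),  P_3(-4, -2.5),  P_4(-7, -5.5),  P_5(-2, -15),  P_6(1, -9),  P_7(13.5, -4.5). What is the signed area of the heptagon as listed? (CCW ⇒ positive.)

327

Apply the shoelace formula: 2A = Σ (x_i·y_{i+1} − x_{i+1}·y_i), indices taken mod 7.
Σ = (198) + (72.5) + (4.5) + (94) + (33) + (117) + (135) = 654
Signed area = Σ/2 = 327 (positive ⇒ counter-clockwise traversal).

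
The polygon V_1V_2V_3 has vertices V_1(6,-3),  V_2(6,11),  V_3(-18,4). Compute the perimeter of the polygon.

64

|V_1V_2| = √((0)² + (14)²) = √196 = 14
|V_2V_3| = √((-24)² + (-7)²) = √625 = 25
|V_3V_1| = √((24)² + (-7)²) = √625 = 25
Perimeter = 14 + 25 + 25 = 64.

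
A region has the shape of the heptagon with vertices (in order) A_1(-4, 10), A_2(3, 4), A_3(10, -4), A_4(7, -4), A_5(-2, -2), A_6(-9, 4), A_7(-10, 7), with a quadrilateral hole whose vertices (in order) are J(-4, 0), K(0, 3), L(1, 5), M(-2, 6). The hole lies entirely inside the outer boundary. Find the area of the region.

Outer boundary:
Σ = (-46) + (-52) + (-12) + (-22) + (-26) + (-23) + (-72) = -253
Area = |Σ|/2 = 126.5.
Hole:
Cross-terms: -12, -3, 16, 24  ⇒  Σ = 25
Area = |Σ|/2 = 12.5.
Net area = 126.5 − 12.5 = 114.

114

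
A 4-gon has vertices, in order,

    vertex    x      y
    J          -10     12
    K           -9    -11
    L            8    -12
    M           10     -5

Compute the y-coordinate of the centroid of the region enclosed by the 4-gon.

-430/141

Apply Gauss's area formula. First the cross-terms c_i = x_i·y_{i+1} − x_{i+1}·y_i:
  218, 196, 80, 70  ⇒  2A = 564, A = 282.
Then Σ (y_i + y_{i+1})·c_i = -5160, so ȳ = -5160 / (6·282) = -430/141.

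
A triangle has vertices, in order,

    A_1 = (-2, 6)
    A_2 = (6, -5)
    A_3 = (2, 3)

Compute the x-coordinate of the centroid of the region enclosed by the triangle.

Apply the surveyor's formula. First the cross-terms c_i = x_i·y_{i+1} − x_{i+1}·y_i:
  -26, 28, 18  ⇒  2A = 20, A = 10.
Then Σ (x_i + x_{i+1})·c_i = 120, so x̄ = 120 / (6·10) = 2.

2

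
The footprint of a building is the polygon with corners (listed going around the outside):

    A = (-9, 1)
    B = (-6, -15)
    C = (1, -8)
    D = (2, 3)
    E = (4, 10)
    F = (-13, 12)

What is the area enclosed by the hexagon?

252

Apply Gauss's area formula: 2A = Σ (x_i·y_{i+1} − x_{i+1}·y_i), indices taken mod 6.
A→B: (-9)(-15) − (-6)(1) = 141
B→C: (-6)(-8) − (1)(-15) = 63
C→D: (1)(3) − (2)(-8) = 19
D→E: (2)(10) − (4)(3) = 8
E→F: (4)(12) − (-13)(10) = 178
F→A: (-13)(1) − (-9)(12) = 95
Σ = 504
Area = |Σ|/2 = 252.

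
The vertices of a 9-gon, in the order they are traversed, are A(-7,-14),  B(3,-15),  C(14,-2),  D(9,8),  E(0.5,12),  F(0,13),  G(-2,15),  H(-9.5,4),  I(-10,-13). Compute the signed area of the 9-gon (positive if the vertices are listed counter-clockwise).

Apply the surveyor's formula: 2A = Σ (x_i·y_{i+1} − x_{i+1}·y_i), indices taken mod 9.
Σ = (147) + (204) + (130) + (104) + (6.5) + (26) + (134.5) + (163.5) + (49) = 964.5
Signed area = Σ/2 = 482.25 (positive ⇒ counter-clockwise traversal).

482.25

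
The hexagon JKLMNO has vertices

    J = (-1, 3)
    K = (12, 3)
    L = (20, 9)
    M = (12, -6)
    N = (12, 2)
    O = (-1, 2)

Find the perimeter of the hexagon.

|JK| = √((13)² + (0)²) = √169 = 13
|KL| = √((8)² + (6)²) = √100 = 10
|LM| = √((-8)² + (-15)²) = √289 = 17
|MN| = √((0)² + (8)²) = √64 = 8
|NO| = √((-13)² + (0)²) = √169 = 13
|OJ| = √((0)² + (1)²) = √1 = 1
Perimeter = 13 + 10 + 17 + 8 + 13 + 1 = 62.

62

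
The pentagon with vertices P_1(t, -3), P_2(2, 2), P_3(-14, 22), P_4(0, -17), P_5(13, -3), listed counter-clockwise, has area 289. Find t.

The doubled signed area Σ (x_i y_{i+1} − x_{i+1} y_i) is linear in t.
With t=0 it equals 498; the coefficient of t is 5 (from the two edges through P_1).
So 5·t + 498 = 2·289 = 578 ⇒ t = 16.

16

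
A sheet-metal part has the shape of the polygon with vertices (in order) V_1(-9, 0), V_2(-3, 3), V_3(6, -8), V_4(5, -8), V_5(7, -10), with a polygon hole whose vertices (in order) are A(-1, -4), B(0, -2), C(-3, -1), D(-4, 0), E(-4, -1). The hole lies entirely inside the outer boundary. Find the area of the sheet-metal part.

51

Outer boundary:
Apply the surveyor's formula: 2A = Σ (x_i·y_{i+1} − x_{i+1}·y_i), indices taken mod 5.
V_1→V_2: (-9)(3) − (-3)(0) = -27
V_2→V_3: (-3)(-8) − (6)(3) = 6
V_3→V_4: (6)(-8) − (5)(-8) = -8
V_4→V_5: (5)(-10) − (7)(-8) = 6
V_5→V_1: (7)(0) − (-9)(-10) = -90
Σ = -113
Area = |Σ|/2 = 56.5.
Hole:
Σ = (2) + (-6) + (-4) + (4) + (15) = 11
Area = |Σ|/2 = 5.5.
Net area = 56.5 − 5.5 = 51.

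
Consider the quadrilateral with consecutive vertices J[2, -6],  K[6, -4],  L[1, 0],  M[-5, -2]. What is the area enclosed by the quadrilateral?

32

Apply the surveyor's formula: 2A = Σ (x_i·y_{i+1} − x_{i+1}·y_i), indices taken mod 4.
Σ = (28) + (4) + (-2) + (34) = 64
Area = |Σ|/2 = 32.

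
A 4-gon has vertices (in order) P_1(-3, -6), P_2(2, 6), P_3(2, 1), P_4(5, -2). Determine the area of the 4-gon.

Apply the shoelace (surveyor's) formula: 2A = Σ (x_i·y_{i+1} − x_{i+1}·y_i), indices taken mod 4.
Σ = (-6) + (-10) + (-9) + (-36) = -61
Area = |Σ|/2 = 30.5.

30.5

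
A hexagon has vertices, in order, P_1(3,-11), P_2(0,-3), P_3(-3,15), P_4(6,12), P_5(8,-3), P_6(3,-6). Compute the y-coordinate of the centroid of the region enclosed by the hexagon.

Apply the shoelace formula. First the cross-terms c_i = x_i·y_{i+1} − x_{i+1}·y_i:
  -9, -9, -126, -114, -39, -15  ⇒  2A = -312, A = -156.
Then Σ (y_i + y_{i+1})·c_i = -3804, so ȳ = -3804 / (6·(-156)) = 317/78.

317/78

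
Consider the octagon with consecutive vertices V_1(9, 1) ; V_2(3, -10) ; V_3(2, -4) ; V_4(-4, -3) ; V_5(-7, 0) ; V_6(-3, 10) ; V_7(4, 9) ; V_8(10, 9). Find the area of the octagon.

Apply the shoelace formula: 2A = Σ (x_i·y_{i+1} − x_{i+1}·y_i), indices taken mod 8.
V_1→V_2: (9)(-10) − (3)(1) = -93
V_2→V_3: (3)(-4) − (2)(-10) = 8
V_3→V_4: (2)(-3) − (-4)(-4) = -22
V_4→V_5: (-4)(0) − (-7)(-3) = -21
V_5→V_6: (-7)(10) − (-3)(0) = -70
V_6→V_7: (-3)(9) − (4)(10) = -67
V_7→V_8: (4)(9) − (10)(9) = -54
V_8→V_1: (10)(1) − (9)(9) = -71
Σ = -390
Area = |Σ|/2 = 195.

195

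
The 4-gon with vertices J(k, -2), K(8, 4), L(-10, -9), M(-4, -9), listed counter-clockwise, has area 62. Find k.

Write out the shoelace sum; only the two edges meeting at J involve k:
2·Area = [((-4)·(-2) − k·(-9)) + (k·4 − 8·(-2))] + 22
       = 13·k + 46 = 124
⇒ k = 6.

6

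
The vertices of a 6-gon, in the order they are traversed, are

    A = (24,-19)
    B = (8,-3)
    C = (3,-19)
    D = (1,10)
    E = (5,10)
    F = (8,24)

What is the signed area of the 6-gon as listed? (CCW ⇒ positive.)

-371

Cross-terms: 80, -143, 49, -40, 40, -728  ⇒  Σ = -742
Signed area = Σ/2 = -371 (negative ⇒ clockwise traversal).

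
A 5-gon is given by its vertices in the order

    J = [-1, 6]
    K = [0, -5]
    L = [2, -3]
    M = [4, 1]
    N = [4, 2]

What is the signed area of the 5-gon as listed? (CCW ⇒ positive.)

Apply the surveyor's formula: 2A = Σ (x_i·y_{i+1} − x_{i+1}·y_i), indices taken mod 5.
J→K: (-1)(-5) − (0)(6) = 5
K→L: (0)(-3) − (2)(-5) = 10
L→M: (2)(1) − (4)(-3) = 14
M→N: (4)(2) − (4)(1) = 4
N→J: (4)(6) − (-1)(2) = 26
Σ = 59
Signed area = Σ/2 = 29.5 (positive ⇒ counter-clockwise traversal).

29.5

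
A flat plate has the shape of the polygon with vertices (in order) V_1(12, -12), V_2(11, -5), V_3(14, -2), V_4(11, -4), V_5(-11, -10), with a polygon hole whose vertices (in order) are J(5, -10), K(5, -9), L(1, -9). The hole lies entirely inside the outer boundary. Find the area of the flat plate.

Outer boundary:
Apply the shoelace formula: 2A = Σ (x_i·y_{i+1} − x_{i+1}·y_i), indices taken mod 5.
V_1→V_2: (12)(-5) − (11)(-12) = 72
V_2→V_3: (11)(-2) − (14)(-5) = 48
V_3→V_4: (14)(-4) − (11)(-2) = -34
V_4→V_5: (11)(-10) − (-11)(-4) = -154
V_5→V_1: (-11)(-12) − (12)(-10) = 252
Σ = 184
Area = |Σ|/2 = 92.
Hole:
Apply the shoelace (surveyor's) formula: 2A = Σ (x_i·y_{i+1} − x_{i+1}·y_i), indices taken mod 3.
J→K: (5)(-9) − (5)(-10) = 5
K→L: (5)(-9) − (1)(-9) = -36
L→J: (1)(-10) − (5)(-9) = 35
Σ = 4
Area = |Σ|/2 = 2.
Net area = 92 − 2 = 90.

90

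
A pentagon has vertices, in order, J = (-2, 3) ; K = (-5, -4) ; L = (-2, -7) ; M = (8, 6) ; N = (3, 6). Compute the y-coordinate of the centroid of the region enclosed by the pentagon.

Apply the shoelace formula. First the cross-terms c_i = x_i·y_{i+1} − x_{i+1}·y_i:
  23, 27, 44, 30, 21  ⇒  2A = 145, A = 72.5.
Then Σ (y_i + y_{i+1})·c_i = 185, so ȳ = 185 / (6·72.5) = 37/87.

37/87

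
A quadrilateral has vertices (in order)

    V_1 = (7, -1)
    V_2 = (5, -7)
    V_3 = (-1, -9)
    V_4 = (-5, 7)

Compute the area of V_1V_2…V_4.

96

Apply the surveyor's formula: 2A = Σ (x_i·y_{i+1} − x_{i+1}·y_i), indices taken mod 4.
Cross-terms: -44, -52, -52, -44  ⇒  Σ = -192
Area = |Σ|/2 = 96.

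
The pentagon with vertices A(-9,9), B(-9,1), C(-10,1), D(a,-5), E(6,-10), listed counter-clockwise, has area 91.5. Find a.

Write out the shoelace sum; only the two edges meeting at D involve a:
2·Area = [((-10)·(-5) − a·1) + (a·(-10) − 6·(-5))] + 37
       = -11·a + 117 = 183
⇒ a = -6.

-6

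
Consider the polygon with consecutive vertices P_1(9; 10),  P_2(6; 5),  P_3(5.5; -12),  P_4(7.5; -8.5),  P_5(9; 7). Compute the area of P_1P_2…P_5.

42.375

Σ = (-15) + (-99.5) + (43.25) + (129) + (27) = 84.75
Area = |Σ|/2 = 42.375.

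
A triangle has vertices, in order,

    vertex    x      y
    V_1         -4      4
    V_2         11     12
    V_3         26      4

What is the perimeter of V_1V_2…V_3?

|V_1V_2| = √((15)² + (8)²) = √289 = 17
|V_2V_3| = √((15)² + (-8)²) = √289 = 17
|V_3V_1| = √((-30)² + (0)²) = √900 = 30
Perimeter = 17 + 17 + 30 = 64.

64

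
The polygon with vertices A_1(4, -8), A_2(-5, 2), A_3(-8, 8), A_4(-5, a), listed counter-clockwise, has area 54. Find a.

The doubled signed area Σ (x_i y_{i+1} − x_{i+1} y_i) is linear in a.
With a=0 it equals 24; the coefficient of a is -12 (from the two edges through A_4).
So -12·a + 24 = 2·54 = 108 ⇒ a = -7.

-7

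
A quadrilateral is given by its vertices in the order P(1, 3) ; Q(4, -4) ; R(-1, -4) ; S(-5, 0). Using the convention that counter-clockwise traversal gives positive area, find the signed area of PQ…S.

Cross-terms: -16, -20, -20, -15  ⇒  Σ = -71
Signed area = Σ/2 = -35.5 (negative ⇒ clockwise traversal).

-35.5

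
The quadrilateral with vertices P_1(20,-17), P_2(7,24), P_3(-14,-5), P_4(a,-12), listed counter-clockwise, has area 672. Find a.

-3

Write out the shoelace sum; only the two edges meeting at P_4 involve a:
2·Area = [((-14)·(-12) − a·(-5)) + (a·(-17) − 20·(-12))] + 900
       = -12·a + 1308 = 1344
⇒ a = -3.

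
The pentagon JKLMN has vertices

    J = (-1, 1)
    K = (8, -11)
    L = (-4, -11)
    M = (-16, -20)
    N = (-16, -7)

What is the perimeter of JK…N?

|JK| = √((9)² + (-12)²) = √225 = 15
|KL| = √((-12)² + (0)²) = √144 = 12
|LM| = √((-12)² + (-9)²) = √225 = 15
|MN| = √((0)² + (13)²) = √169 = 13
|NJ| = √((15)² + (8)²) = √289 = 17
Perimeter = 15 + 12 + 15 + 13 + 17 = 72.

72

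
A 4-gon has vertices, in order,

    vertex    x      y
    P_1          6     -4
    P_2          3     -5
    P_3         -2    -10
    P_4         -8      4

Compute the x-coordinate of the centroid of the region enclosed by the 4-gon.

Apply the shoelace (surveyor's) formula. First the cross-terms c_i = x_i·y_{i+1} − x_{i+1}·y_i:
  -18, -40, -88, 8  ⇒  2A = -138, A = -69.
Then Σ (x_i + x_{i+1})·c_i = 662, so x̄ = 662 / (6·(-69)) = -331/207.

-331/207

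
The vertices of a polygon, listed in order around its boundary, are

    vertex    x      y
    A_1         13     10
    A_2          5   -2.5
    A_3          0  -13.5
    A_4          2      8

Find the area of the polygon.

Apply the shoelace formula: 2A = Σ (x_i·y_{i+1} − x_{i+1}·y_i), indices taken mod 4.
Cross-terms: -82.5, -67.5, 27, -84  ⇒  Σ = -207
Area = |Σ|/2 = 103.5.

103.5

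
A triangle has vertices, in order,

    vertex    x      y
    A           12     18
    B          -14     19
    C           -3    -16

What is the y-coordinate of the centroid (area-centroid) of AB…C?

Apply the shoelace (surveyor's) formula. First the cross-terms c_i = x_i·y_{i+1} − x_{i+1}·y_i:
  480, 281, 138  ⇒  2A = 899, A = 449.5.
Then Σ (y_i + y_{i+1})·c_i = 18879, so ȳ = 18879 / (6·449.5) = 7.

7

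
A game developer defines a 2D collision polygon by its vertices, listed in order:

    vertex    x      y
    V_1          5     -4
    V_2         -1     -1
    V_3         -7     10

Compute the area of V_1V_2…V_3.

24

Apply the shoelace formula: 2A = Σ (x_i·y_{i+1} − x_{i+1}·y_i), indices taken mod 3.
V_1→V_2: (5)(-1) − (-1)(-4) = -9
V_2→V_3: (-1)(10) − (-7)(-1) = -17
V_3→V_1: (-7)(-4) − (5)(10) = -22
Σ = -48
Area = |Σ|/2 = 24.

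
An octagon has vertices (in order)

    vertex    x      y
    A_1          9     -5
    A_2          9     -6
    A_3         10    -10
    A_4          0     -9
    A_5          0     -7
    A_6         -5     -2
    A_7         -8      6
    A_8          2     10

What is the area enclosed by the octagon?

Apply Gauss's area formula: 2A = Σ (x_i·y_{i+1} − x_{i+1}·y_i), indices taken mod 8.
A_1→A_2: (9)(-6) − (9)(-5) = -9
A_2→A_3: (9)(-10) − (10)(-6) = -30
A_3→A_4: (10)(-9) − (0)(-10) = -90
A_4→A_5: (0)(-7) − (0)(-9) = 0
A_5→A_6: (0)(-2) − (-5)(-7) = -35
A_6→A_7: (-5)(6) − (-8)(-2) = -46
A_7→A_8: (-8)(10) − (2)(6) = -92
A_8→A_1: (2)(-5) − (9)(10) = -100
Σ = -402
Area = |Σ|/2 = 201.

201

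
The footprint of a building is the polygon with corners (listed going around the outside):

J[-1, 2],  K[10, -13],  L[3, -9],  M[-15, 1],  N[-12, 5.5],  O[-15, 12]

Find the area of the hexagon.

170

Apply Gauss's area formula: 2A = Σ (x_i·y_{i+1} − x_{i+1}·y_i), indices taken mod 6.
Σ = (-7) + (-51) + (-132) + (-70.5) + (-61.5) + (-18) = -340
Area = |Σ|/2 = 170.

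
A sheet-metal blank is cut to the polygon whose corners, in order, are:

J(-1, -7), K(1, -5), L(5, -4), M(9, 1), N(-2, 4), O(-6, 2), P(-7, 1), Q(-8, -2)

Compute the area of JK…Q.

108

Apply the surveyor's formula: 2A = Σ (x_i·y_{i+1} − x_{i+1}·y_i), indices taken mod 8.
J→K: (-1)(-5) − (1)(-7) = 12
K→L: (1)(-4) − (5)(-5) = 21
L→M: (5)(1) − (9)(-4) = 41
M→N: (9)(4) − (-2)(1) = 38
N→O: (-2)(2) − (-6)(4) = 20
O→P: (-6)(1) − (-7)(2) = 8
P→Q: (-7)(-2) − (-8)(1) = 22
Q→J: (-8)(-7) − (-1)(-2) = 54
Σ = 216
Area = |Σ|/2 = 108.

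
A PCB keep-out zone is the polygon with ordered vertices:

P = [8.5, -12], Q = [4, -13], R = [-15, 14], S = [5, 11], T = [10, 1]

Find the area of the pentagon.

335

Cross-terms: -62.5, -139, -235, -105, -128.5  ⇒  Σ = -670
Area = |Σ|/2 = 335.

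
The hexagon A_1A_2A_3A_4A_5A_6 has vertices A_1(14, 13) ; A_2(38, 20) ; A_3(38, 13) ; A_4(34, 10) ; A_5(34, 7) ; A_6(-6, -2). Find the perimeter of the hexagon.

|A_1A_2| = √((24)² + (7)²) = √625 = 25
|A_2A_3| = √((0)² + (-7)²) = √49 = 7
|A_3A_4| = √((-4)² + (-3)²) = √25 = 5
|A_4A_5| = √((0)² + (-3)²) = √9 = 3
|A_5A_6| = √((-40)² + (-9)²) = √1681 = 41
|A_6A_1| = √((20)² + (15)²) = √625 = 25
Perimeter = 25 + 7 + 5 + 3 + 41 + 25 = 106.

106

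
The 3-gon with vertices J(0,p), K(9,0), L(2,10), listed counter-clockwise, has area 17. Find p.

8

Write out the shoelace sum; only the two edges meeting at J involve p:
2·Area = [(2·p − 0·10) + (0·0 − 9·p)] + 90
       = -7·p + 90 = 34
⇒ p = 8.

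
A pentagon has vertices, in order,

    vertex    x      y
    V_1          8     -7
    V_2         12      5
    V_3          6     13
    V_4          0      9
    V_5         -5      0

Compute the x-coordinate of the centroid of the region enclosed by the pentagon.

619/144

Apply the surveyor's formula. First the cross-terms c_i = x_i·y_{i+1} − x_{i+1}·y_i:
  124, 126, 54, 45, 35  ⇒  2A = 384, A = 192.
Then Σ (x_i + x_{i+1})·c_i = 4952, so x̄ = 4952 / (6·192) = 619/144.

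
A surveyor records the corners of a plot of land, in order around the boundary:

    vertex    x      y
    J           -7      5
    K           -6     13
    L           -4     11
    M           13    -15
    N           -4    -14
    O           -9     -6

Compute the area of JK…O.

Σ = (-61) + (-14) + (-83) + (-242) + (-102) + (-87) = -589
Area = |Σ|/2 = 294.5.

294.5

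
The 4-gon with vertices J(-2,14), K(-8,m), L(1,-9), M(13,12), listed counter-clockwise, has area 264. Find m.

The doubled signed area Σ (x_i y_{i+1} − x_{i+1} y_i) is linear in m.
With m=0 it equals 519; the coefficient of m is -3 (from the two edges through K).
So -3·m + 519 = 2·264 = 528 ⇒ m = -3.

-3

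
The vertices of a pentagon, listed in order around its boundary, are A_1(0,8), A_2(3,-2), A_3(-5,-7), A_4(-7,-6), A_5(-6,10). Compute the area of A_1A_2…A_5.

Apply the surveyor's formula: 2A = Σ (x_i·y_{i+1} − x_{i+1}·y_i), indices taken mod 5.
Σ = (-24) + (-31) + (-19) + (-106) + (-48) = -228
Area = |Σ|/2 = 114.

114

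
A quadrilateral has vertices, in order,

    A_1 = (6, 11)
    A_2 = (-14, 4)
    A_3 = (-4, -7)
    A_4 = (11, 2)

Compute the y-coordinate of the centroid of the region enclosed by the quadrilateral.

340/141

Apply Gauss's area formula. First the cross-terms c_i = x_i·y_{i+1} − x_{i+1}·y_i:
  178, 114, 69, 109  ⇒  2A = 470, A = 235.
Then Σ (y_i + y_{i+1})·c_i = 3400, so ȳ = 3400 / (6·235) = 340/141.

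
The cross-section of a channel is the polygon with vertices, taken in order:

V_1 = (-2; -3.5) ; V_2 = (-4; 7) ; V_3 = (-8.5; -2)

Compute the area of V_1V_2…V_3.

Apply Gauss's area formula: 2A = Σ (x_i·y_{i+1} − x_{i+1}·y_i), indices taken mod 3.
Cross-terms: -28, 67.5, 25.75  ⇒  Σ = 65.25
Area = |Σ|/2 = 32.625.

32.625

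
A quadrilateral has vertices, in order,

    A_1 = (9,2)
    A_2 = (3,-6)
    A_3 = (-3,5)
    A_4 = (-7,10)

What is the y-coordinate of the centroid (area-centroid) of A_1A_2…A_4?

155/81

Apply the shoelace formula. First the cross-terms c_i = x_i·y_{i+1} − x_{i+1}·y_i:
  -60, -3, 5, -104  ⇒  2A = -162, A = -81.
Then Σ (y_i + y_{i+1})·c_i = -930, so ȳ = -930 / (6·(-81)) = 155/81.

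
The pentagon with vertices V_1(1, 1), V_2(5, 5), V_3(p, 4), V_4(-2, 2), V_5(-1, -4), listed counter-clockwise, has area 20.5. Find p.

The doubled signed area Σ (x_i y_{i+1} − x_{i+1} y_i) is linear in p.
With p=0 it equals 41; the coefficient of p is -3 (from the two edges through V_3).
So -3·p + 41 = 2·20.5 = 41 ⇒ p = 0.

0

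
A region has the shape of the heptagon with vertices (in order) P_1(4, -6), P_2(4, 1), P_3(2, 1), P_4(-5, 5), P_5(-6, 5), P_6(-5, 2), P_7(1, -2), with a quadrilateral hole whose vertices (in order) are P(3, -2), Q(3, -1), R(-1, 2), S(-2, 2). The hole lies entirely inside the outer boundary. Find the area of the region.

32.5

Outer boundary:
Apply the shoelace formula: 2A = Σ (x_i·y_{i+1} − x_{i+1}·y_i), indices taken mod 7.
Σ = (28) + (2) + (15) + (5) + (13) + (8) + (2) = 73
Area = |Σ|/2 = 36.5.
Hole:
P→Q: (3)(-1) − (3)(-2) = 3
Q→R: (3)(2) − (-1)(-1) = 5
R→S: (-1)(2) − (-2)(2) = 2
S→P: (-2)(-2) − (3)(2) = -2
Σ = 8
Area = |Σ|/2 = 4.
Net area = 36.5 − 4 = 32.5.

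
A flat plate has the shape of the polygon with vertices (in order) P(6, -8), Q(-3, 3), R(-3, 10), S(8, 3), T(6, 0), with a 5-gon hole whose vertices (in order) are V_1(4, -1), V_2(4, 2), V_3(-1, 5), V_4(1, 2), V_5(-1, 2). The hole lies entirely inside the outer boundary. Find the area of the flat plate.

79

Outer boundary:
Apply Gauss's area formula: 2A = Σ (x_i·y_{i+1} − x_{i+1}·y_i), indices taken mod 5.
Σ = (-6) + (-21) + (-89) + (-18) + (-48) = -182
Area = |Σ|/2 = 91.
Hole:
Apply Gauss's area formula: 2A = Σ (x_i·y_{i+1} − x_{i+1}·y_i), indices taken mod 5.
V_1→V_2: (4)(2) − (4)(-1) = 12
V_2→V_3: (4)(5) − (-1)(2) = 22
V_3→V_4: (-1)(2) − (1)(5) = -7
V_4→V_5: (1)(2) − (-1)(2) = 4
V_5→V_1: (-1)(-1) − (4)(2) = -7
Σ = 24
Area = |Σ|/2 = 12.
Net area = 91 − 12 = 79.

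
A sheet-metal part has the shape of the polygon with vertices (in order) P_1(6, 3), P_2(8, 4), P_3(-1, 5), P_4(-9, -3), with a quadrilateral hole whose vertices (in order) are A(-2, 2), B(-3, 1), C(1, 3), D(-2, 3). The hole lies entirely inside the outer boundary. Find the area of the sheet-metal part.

39

Outer boundary:
Apply Gauss's area formula: 2A = Σ (x_i·y_{i+1} − x_{i+1}·y_i), indices taken mod 4.
P_1→P_2: (6)(4) − (8)(3) = 0
P_2→P_3: (8)(5) − (-1)(4) = 44
P_3→P_4: (-1)(-3) − (-9)(5) = 48
P_4→P_1: (-9)(3) − (6)(-3) = -9
Σ = 83
Area = |Σ|/2 = 41.5.
Hole:
Σ = (4) + (-10) + (9) + (2) = 5
Area = |Σ|/2 = 2.5.
Net area = 41.5 − 2.5 = 39.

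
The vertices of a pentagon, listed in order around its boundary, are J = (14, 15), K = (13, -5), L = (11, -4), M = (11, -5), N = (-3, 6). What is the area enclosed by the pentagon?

Cross-terms: -265, 3, -11, 51, -129  ⇒  Σ = -351
Area = |Σ|/2 = 175.5.

175.5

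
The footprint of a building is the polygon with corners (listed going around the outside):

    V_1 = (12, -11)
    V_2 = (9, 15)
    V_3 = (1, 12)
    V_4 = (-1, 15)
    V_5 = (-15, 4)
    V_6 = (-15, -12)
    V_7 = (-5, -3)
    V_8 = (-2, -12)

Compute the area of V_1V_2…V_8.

532.5

Apply the surveyor's formula: 2A = Σ (x_i·y_{i+1} − x_{i+1}·y_i), indices taken mod 8.
Cross-terms: 279, 93, 27, 221, 240, -15, 54, 166  ⇒  Σ = 1065
Area = |Σ|/2 = 532.5.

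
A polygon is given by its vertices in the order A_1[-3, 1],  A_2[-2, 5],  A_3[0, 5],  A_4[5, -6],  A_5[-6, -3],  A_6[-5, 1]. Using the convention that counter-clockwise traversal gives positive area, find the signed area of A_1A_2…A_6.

-61

Apply the shoelace (surveyor's) formula: 2A = Σ (x_i·y_{i+1} − x_{i+1}·y_i), indices taken mod 6.
Cross-terms: -13, -10, -25, -51, -21, -2  ⇒  Σ = -122
Signed area = Σ/2 = -61 (negative ⇒ clockwise traversal).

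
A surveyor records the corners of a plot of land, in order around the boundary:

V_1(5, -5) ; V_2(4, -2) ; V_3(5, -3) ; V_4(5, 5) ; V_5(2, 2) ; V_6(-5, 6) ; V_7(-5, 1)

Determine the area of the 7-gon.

57.5

Apply Gauss's area formula: 2A = Σ (x_i·y_{i+1} − x_{i+1}·y_i), indices taken mod 7.
Σ = (10) + (-2) + (40) + (0) + (22) + (25) + (20) = 115
Area = |Σ|/2 = 57.5.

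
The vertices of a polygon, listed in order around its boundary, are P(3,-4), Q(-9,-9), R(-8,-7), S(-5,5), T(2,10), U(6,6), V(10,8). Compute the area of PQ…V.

165.5

Apply the surveyor's formula: 2A = Σ (x_i·y_{i+1} − x_{i+1}·y_i), indices taken mod 7.
Cross-terms: -63, -9, -75, -60, -48, -12, -64  ⇒  Σ = -331
Area = |Σ|/2 = 165.5.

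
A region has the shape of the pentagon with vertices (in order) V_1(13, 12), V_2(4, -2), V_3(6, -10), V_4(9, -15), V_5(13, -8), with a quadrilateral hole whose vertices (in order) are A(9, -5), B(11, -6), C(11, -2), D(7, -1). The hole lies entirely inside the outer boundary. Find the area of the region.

Outer boundary:
Apply the shoelace (surveyor's) formula: 2A = Σ (x_i·y_{i+1} − x_{i+1}·y_i), indices taken mod 5.
Σ = (-74) + (-28) + (0) + (123) + (260) = 281
Area = |Σ|/2 = 140.5.
Hole:
Apply the shoelace (surveyor's) formula: 2A = Σ (x_i·y_{i+1} − x_{i+1}·y_i), indices taken mod 4.
A→B: (9)(-6) − (11)(-5) = 1
B→C: (11)(-2) − (11)(-6) = 44
C→D: (11)(-1) − (7)(-2) = 3
D→A: (7)(-5) − (9)(-1) = -26
Σ = 22
Area = |Σ|/2 = 11.
Net area = 140.5 − 11 = 129.5.

129.5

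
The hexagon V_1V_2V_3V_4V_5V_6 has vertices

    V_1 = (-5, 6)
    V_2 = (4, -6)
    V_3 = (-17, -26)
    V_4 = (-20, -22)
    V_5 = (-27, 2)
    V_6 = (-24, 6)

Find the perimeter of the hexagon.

|V_1V_2| = √((9)² + (-12)²) = √225 = 15
|V_2V_3| = √((-21)² + (-20)²) = √841 = 29
|V_3V_4| = √((-3)² + (4)²) = √25 = 5
|V_4V_5| = √((-7)² + (24)²) = √625 = 25
|V_5V_6| = √((3)² + (4)²) = √25 = 5
|V_6V_1| = √((19)² + (0)²) = √361 = 19
Perimeter = 15 + 29 + 5 + 25 + 5 + 19 = 98.

98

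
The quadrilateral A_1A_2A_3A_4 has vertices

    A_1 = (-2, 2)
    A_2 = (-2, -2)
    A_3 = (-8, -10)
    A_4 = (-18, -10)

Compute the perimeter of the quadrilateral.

44

|A_1A_2| = √((0)² + (-4)²) = √16 = 4
|A_2A_3| = √((-6)² + (-8)²) = √100 = 10
|A_3A_4| = √((-10)² + (0)²) = √100 = 10
|A_4A_1| = √((16)² + (12)²) = √400 = 20
Perimeter = 4 + 10 + 10 + 20 = 44.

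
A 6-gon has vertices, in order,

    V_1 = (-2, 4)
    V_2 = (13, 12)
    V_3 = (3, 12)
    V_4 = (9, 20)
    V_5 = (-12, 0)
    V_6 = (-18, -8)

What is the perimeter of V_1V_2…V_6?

|V_1V_2| = √((15)² + (8)²) = √289 = 17
|V_2V_3| = √((-10)² + (0)²) = √100 = 10
|V_3V_4| = √((6)² + (8)²) = √100 = 10
|V_4V_5| = √((-21)² + (-20)²) = √841 = 29
|V_5V_6| = √((-6)² + (-8)²) = √100 = 10
|V_6V_1| = √((16)² + (12)²) = √400 = 20
Perimeter = 17 + 10 + 10 + 29 + 10 + 20 = 96.

96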